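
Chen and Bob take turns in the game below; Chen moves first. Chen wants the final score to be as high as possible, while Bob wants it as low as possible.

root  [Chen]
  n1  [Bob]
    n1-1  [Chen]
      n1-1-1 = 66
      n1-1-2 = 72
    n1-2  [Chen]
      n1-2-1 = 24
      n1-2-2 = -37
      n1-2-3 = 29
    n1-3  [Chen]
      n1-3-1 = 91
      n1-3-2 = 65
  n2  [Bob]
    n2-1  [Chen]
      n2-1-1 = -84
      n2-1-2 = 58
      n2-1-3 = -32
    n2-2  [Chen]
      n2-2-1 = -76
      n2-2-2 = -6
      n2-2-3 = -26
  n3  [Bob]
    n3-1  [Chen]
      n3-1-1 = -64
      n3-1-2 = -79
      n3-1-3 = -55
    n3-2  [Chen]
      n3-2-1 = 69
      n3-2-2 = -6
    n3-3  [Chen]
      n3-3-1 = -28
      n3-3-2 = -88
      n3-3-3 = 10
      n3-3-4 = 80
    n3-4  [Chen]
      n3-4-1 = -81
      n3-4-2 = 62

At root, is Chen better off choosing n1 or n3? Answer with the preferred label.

n1

n1-1 (Chen): max(66, 72) = 72
n1-2 (Chen): max(24, -37, 29) = 29
n1-3 (Chen): max(91, 65) = 91
n1 (Bob): min(72, 29, 91) = 29
n3-1 (Chen): max(-64, -79, -55) = -55
n3-2 (Chen): max(69, -6) = 69
n3-3 (Chen): max(-28, -88, 10, 80) = 80
n3-4 (Chen): max(-81, 62) = 62
n3 (Bob): min(-55, 69, 80, 62) = -55
Chen prefers the higher value; n1=29, n3=-55. n1 is better since 29 > -55.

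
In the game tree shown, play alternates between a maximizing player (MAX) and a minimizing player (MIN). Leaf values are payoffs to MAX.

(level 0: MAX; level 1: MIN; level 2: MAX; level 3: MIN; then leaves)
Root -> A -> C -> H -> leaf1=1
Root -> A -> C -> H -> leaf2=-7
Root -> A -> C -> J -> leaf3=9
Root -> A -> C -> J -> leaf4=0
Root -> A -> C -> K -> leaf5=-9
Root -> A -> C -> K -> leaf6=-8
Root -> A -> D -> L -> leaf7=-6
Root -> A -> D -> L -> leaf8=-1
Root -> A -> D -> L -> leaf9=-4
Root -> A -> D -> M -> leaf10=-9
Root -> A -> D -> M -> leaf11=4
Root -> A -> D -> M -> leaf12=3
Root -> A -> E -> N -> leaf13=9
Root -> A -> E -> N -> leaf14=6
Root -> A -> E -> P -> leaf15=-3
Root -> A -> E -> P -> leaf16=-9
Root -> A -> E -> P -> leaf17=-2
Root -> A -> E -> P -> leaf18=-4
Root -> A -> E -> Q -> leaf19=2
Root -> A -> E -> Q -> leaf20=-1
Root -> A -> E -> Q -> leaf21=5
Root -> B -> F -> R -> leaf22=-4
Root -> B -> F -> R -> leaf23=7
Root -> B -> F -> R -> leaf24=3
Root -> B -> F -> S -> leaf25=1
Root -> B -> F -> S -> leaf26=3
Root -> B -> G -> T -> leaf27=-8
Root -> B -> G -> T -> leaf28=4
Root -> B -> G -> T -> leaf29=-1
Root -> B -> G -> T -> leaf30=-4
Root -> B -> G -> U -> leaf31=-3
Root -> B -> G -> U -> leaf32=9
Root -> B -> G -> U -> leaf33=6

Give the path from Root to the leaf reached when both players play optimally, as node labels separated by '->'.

H (MIN): min(1, -7) = -7
J (MIN): min(9, 0) = 0
K (MIN): min(-9, -8) = -9
C (MAX): max(-7, 0, -9) = 0
L (MIN): min(-6, -1, -4) = -6
M (MIN): min(-9, 4, 3) = -9
D (MAX): max(-6, -9) = -6
N (MIN): min(9, 6) = 6
P (MIN): min(-3, -9, -2, -4) = -9
Q (MIN): min(2, -1, 5) = -1
E (MAX): max(6, -9, -1) = 6
A (MIN): min(0, -6, 6) = -6
R (MIN): min(-4, 7, 3) = -4
S (MIN): min(1, 3) = 1
F (MAX): max(-4, 1) = 1
T (MIN): min(-8, 4, -1, -4) = -8
U (MIN): min(-3, 9, 6) = -3
G (MAX): max(-8, -3) = -3
B (MIN): min(1, -3) = -3
Root (MAX): max(-6, -3) = -3
At Root, MAX picks B (highest: -3).
At B, MIN picks G (lowest: -3).
At G, MAX picks U (highest: -3).
At U, MIN picks leaf31 (lowest: -3).
Terminal value -3.

Root -> B -> G -> U -> leaf31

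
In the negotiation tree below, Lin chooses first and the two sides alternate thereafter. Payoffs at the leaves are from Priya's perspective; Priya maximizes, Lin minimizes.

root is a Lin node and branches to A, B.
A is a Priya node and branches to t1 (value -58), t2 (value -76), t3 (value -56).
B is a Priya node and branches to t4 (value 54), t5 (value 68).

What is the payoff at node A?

A (Priya): max(-58, -76, -56) = -56

-56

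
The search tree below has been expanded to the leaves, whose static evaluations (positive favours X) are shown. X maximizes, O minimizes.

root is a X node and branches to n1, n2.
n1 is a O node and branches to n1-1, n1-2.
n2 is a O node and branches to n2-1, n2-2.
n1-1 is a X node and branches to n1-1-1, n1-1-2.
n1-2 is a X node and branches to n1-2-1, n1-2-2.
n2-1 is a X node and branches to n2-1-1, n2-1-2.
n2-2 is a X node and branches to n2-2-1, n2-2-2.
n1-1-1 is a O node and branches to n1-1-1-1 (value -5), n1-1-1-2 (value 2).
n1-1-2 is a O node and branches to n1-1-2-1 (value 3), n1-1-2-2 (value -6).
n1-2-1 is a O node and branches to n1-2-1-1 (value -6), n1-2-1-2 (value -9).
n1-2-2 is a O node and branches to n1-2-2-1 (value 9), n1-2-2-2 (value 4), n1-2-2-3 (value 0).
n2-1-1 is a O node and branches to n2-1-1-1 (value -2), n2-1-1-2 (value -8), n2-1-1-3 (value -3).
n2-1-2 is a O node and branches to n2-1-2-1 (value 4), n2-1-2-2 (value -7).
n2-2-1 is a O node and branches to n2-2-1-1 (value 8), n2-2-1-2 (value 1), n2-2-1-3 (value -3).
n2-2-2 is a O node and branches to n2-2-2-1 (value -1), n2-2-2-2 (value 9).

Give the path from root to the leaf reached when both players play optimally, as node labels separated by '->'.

root -> n1 -> n1-1 -> n1-1-1 -> n1-1-1-1

n1-1-1 (O): min(-5, 2) = -5
n1-1-2 (O): min(3, -6) = -6
n1-1 (X): max(-5, -6) = -5
n1-2-1 (O): min(-6, -9) = -9
n1-2-2 (O): min(9, 4, 0) = 0
n1-2 (X): max(-9, 0) = 0
n1 (O): min(-5, 0) = -5
n2-1-1 (O): min(-2, -8, -3) = -8
n2-1-2 (O): min(4, -7) = -7
n2-1 (X): max(-8, -7) = -7
n2-2-1 (O): min(8, 1, -3) = -3
n2-2-2 (O): min(-1, 9) = -1
n2-2 (X): max(-3, -1) = -1
n2 (O): min(-7, -1) = -7
root (X): max(-5, -7) = -5
At root, X picks n1 (highest: -5).
At n1, O picks n1-1 (lowest: -5).
At n1-1, X picks n1-1-1 (highest: -5).
At n1-1-1, O picks n1-1-1-1 (lowest: -5).
Terminal value -5.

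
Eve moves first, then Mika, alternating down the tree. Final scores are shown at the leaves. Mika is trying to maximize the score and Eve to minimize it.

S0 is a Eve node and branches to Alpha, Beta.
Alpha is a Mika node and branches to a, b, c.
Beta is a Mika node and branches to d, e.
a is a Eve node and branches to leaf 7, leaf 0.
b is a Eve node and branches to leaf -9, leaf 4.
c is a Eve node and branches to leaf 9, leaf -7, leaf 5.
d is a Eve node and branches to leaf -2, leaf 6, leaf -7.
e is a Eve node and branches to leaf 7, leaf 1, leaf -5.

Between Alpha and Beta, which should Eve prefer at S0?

Beta

a (Eve): min(7, 0) = 0
b (Eve): min(-9, 4) = -9
c (Eve): min(9, -7, 5) = -7
Alpha (Mika): max(0, -9, -7) = 0
d (Eve): min(-2, 6, -7) = -7
e (Eve): min(7, 1, -5) = -5
Beta (Mika): max(-7, -5) = -5
Eve prefers the lower value; Alpha=0, Beta=-5. Beta is better since -5 < 0.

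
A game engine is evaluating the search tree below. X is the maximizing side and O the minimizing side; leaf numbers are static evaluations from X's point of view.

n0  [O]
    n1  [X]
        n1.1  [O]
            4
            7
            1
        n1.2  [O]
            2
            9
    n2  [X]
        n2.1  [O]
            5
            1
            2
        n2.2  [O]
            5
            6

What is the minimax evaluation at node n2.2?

n2.2 (O): min(5, 6) = 5

5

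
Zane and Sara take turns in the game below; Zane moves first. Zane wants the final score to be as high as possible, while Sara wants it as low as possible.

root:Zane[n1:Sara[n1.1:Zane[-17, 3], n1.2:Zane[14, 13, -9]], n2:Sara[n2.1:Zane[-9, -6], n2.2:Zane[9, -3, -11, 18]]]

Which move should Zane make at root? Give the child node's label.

n1

n1.1 (Zane): max(-17, 3) = 3
n1.2 (Zane): max(14, 13, -9) = 14
n1 (Sara): min(3, 14) = 3
n2.1 (Zane): max(-9, -6) = -6
n2.2 (Zane): max(9, -3, -11, 18) = 18
n2 (Sara): min(-6, 18) = -6
root (Zane): max(3, -6) = 3
Zane at root wants the highest of {n1=3, n2=-6}, so chooses n1.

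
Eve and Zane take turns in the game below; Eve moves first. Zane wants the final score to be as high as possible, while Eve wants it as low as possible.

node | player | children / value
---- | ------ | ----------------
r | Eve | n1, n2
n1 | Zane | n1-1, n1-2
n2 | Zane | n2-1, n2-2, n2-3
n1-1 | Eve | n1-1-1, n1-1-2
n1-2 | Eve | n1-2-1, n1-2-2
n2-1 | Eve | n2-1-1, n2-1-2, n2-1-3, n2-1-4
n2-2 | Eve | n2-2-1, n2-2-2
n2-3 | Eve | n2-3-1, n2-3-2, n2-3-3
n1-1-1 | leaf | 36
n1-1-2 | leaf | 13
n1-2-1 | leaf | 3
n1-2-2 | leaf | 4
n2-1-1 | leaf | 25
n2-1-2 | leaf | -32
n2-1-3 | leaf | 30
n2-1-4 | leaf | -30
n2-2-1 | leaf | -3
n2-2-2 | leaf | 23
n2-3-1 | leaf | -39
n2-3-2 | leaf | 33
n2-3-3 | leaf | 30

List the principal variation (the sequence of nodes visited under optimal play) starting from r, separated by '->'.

r -> n2 -> n2-2 -> n2-2-1

n1-1 (Eve): min(36, 13) = 13
n1-2 (Eve): min(3, 4) = 3
n1 (Zane): max(13, 3) = 13
n2-1 (Eve): min(25, -32, 30, -30) = -32
n2-2 (Eve): min(-3, 23) = -3
n2-3 (Eve): min(-39, 33, 30) = -39
n2 (Zane): max(-32, -3, -39) = -3
r (Eve): min(13, -3) = -3
At r, Eve picks n2 (lowest: -3).
At n2, Zane picks n2-2 (highest: -3).
At n2-2, Eve picks n2-2-1 (lowest: -3).
Terminal value -3.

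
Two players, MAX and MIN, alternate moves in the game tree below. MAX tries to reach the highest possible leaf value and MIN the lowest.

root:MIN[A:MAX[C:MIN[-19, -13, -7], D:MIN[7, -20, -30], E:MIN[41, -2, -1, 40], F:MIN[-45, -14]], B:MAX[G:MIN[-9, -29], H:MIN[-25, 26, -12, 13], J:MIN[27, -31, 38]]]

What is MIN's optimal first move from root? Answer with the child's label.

C (MIN): min(-19, -13, -7) = -19
D (MIN): min(7, -20, -30) = -30
E (MIN): min(41, -2, -1, 40) = -2
F (MIN): min(-45, -14) = -45
A (MAX): max(-19, -30, -2, -45) = -2
G (MIN): min(-9, -29) = -29
H (MIN): min(-25, 26, -12, 13) = -25
J (MIN): min(27, -31, 38) = -31
B (MAX): max(-29, -25, -31) = -25
root (MIN): min(-2, -25) = -25
MIN at root wants the lowest of {A=-2, B=-25}, so chooses B.

B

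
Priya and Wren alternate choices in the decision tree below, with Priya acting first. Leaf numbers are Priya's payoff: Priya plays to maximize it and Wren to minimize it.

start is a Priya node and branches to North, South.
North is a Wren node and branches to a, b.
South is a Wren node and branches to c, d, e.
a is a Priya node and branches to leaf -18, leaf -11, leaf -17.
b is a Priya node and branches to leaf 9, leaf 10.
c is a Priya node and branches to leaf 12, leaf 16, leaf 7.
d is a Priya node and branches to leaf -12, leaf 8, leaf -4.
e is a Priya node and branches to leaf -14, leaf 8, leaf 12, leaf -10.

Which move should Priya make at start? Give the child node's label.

a (Priya): max(-18, -11, -17) = -11
b (Priya): max(9, 10) = 10
North (Wren): min(-11, 10) = -11
c (Priya): max(12, 16, 7) = 16
d (Priya): max(-12, 8, -4) = 8
e (Priya): max(-14, 8, 12, -10) = 12
South (Wren): min(16, 8, 12) = 8
start (Priya): max(-11, 8) = 8
Priya at start wants the highest of {North=-11, South=8}, so chooses South.

South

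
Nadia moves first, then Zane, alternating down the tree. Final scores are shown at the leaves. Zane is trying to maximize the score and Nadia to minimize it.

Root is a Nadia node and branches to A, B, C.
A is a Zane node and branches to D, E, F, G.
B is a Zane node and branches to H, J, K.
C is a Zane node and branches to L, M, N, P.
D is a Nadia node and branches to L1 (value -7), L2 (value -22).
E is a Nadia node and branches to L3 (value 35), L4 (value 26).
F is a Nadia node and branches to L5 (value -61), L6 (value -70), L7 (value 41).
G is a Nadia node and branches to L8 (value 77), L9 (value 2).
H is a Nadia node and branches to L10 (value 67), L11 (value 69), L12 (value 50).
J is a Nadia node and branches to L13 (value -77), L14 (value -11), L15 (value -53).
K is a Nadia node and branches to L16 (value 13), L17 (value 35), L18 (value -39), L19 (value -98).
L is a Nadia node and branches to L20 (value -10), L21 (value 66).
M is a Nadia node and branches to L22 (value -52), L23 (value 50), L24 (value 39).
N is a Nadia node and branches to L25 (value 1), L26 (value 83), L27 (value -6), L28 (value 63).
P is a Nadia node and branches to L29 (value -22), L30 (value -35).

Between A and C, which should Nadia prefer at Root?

C

D (Nadia): min(-7, -22) = -22
E (Nadia): min(35, 26) = 26
F (Nadia): min(-61, -70, 41) = -70
G (Nadia): min(77, 2) = 2
A (Zane): max(-22, 26, -70, 2) = 26
L (Nadia): min(-10, 66) = -10
M (Nadia): min(-52, 50, 39) = -52
N (Nadia): min(1, 83, -6, 63) = -6
P (Nadia): min(-22, -35) = -35
C (Zane): max(-10, -52, -6, -35) = -6
Nadia prefers the lower value; A=26, C=-6. C is better since -6 < 26.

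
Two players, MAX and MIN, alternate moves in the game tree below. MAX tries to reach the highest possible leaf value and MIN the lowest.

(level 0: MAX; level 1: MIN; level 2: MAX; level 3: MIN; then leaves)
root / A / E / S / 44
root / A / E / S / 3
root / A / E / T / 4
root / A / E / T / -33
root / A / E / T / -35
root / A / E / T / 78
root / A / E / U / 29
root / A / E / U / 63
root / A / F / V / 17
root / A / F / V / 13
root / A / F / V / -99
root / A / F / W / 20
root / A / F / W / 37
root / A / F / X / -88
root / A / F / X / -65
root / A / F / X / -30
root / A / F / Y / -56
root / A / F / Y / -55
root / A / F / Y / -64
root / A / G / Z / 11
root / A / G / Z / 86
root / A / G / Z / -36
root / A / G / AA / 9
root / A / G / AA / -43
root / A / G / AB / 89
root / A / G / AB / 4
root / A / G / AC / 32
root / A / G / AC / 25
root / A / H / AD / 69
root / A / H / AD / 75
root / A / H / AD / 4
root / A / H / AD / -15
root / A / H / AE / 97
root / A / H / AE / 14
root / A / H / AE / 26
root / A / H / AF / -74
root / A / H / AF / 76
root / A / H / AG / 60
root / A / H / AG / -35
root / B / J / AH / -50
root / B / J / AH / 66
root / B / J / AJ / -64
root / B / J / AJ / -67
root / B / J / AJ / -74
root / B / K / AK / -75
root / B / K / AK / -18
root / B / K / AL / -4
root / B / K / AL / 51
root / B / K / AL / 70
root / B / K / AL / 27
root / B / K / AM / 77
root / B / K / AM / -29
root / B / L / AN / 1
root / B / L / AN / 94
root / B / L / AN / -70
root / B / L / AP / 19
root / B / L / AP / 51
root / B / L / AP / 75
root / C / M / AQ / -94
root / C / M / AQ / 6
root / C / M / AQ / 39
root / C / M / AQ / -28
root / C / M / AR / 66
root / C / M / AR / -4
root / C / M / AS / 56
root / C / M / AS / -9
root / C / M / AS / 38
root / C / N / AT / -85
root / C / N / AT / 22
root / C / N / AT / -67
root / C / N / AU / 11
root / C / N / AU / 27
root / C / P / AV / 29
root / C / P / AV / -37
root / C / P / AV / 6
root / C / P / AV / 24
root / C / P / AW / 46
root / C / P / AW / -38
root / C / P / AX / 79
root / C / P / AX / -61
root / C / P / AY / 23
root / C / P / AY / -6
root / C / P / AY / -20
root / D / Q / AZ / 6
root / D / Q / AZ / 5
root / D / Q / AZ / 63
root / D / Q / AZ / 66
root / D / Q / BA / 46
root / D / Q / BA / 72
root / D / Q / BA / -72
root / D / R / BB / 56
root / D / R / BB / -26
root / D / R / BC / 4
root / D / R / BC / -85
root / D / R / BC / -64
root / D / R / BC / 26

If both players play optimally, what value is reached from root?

S (MIN): min(44, 3) = 3
T (MIN): min(4, -33, -35, 78) = -35
U (MIN): min(29, 63) = 29
E (MAX): max(3, -35, 29) = 29
V (MIN): min(17, 13, -99) = -99
W (MIN): min(20, 37) = 20
X (MIN): min(-88, -65, -30) = -88
Y (MIN): min(-56, -55, -64) = -64
F (MAX): max(-99, 20, -88, -64) = 20
Z (MIN): min(11, 86, -36) = -36
AA (MIN): min(9, -43) = -43
AB (MIN): min(89, 4) = 4
AC (MIN): min(32, 25) = 25
G (MAX): max(-36, -43, 4, 25) = 25
AD (MIN): min(69, 75, 4, -15) = -15
AE (MIN): min(97, 14, 26) = 14
AF (MIN): min(-74, 76) = -74
AG (MIN): min(60, -35) = -35
H (MAX): max(-15, 14, -74, -35) = 14
A (MIN): min(29, 20, 25, 14) = 14
AH (MIN): min(-50, 66) = -50
AJ (MIN): min(-64, -67, -74) = -74
J (MAX): max(-50, -74) = -50
AK (MIN): min(-75, -18) = -75
AL (MIN): min(-4, 51, 70, 27) = -4
AM (MIN): min(77, -29) = -29
K (MAX): max(-75, -4, -29) = -4
AN (MIN): min(1, 94, -70) = -70
AP (MIN): min(19, 51, 75) = 19
L (MAX): max(-70, 19) = 19
B (MIN): min(-50, -4, 19) = -50
AQ (MIN): min(-94, 6, 39, -28) = -94
AR (MIN): min(66, -4) = -4
AS (MIN): min(56, -9, 38) = -9
M (MAX): max(-94, -4, -9) = -4
AT (MIN): min(-85, 22, -67) = -85
AU (MIN): min(11, 27) = 11
N (MAX): max(-85, 11) = 11
AV (MIN): min(29, -37, 6, 24) = -37
AW (MIN): min(46, -38) = -38
AX (MIN): min(79, -61) = -61
AY (MIN): min(23, -6, -20) = -20
P (MAX): max(-37, -38, -61, -20) = -20
C (MIN): min(-4, 11, -20) = -20
AZ (MIN): min(6, 5, 63, 66) = 5
BA (MIN): min(46, 72, -72) = -72
Q (MAX): max(5, -72) = 5
BB (MIN): min(56, -26) = -26
BC (MIN): min(4, -85, -64, 26) = -85
R (MAX): max(-26, -85) = -26
D (MIN): min(5, -26) = -26
root (MAX): max(14, -50, -20, -26) = 14

14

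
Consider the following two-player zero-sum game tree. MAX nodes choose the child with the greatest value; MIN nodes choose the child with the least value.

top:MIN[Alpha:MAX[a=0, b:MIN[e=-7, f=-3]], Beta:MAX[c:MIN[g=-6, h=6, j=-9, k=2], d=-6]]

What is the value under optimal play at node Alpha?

0

b (MIN): min(-7, -3) = -7
Alpha (MAX): max(0, -7) = 0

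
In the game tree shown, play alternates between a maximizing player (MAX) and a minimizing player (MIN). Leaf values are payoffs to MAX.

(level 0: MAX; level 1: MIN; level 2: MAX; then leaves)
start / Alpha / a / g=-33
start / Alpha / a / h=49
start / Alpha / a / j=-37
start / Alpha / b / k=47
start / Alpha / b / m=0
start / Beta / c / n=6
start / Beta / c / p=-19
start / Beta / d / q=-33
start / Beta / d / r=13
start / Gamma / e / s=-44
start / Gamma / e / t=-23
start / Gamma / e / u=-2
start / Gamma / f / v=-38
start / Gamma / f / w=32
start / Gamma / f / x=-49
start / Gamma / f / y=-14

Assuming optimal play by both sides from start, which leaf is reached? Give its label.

k

a (MAX): max(-33, 49, -37) = 49
b (MAX): max(47, 0) = 47
Alpha (MIN): min(49, 47) = 47
c (MAX): max(6, -19) = 6
d (MAX): max(-33, 13) = 13
Beta (MIN): min(6, 13) = 6
e (MAX): max(-44, -23, -2) = -2
f (MAX): max(-38, 32, -49, -14) = 32
Gamma (MIN): min(-2, 32) = -2
start (MAX): max(47, 6, -2) = 47
At start, MAX picks Alpha (highest: 47).
At Alpha, MIN picks b (lowest: 47).
At b, MAX picks k (highest: 47).
Terminal value 47.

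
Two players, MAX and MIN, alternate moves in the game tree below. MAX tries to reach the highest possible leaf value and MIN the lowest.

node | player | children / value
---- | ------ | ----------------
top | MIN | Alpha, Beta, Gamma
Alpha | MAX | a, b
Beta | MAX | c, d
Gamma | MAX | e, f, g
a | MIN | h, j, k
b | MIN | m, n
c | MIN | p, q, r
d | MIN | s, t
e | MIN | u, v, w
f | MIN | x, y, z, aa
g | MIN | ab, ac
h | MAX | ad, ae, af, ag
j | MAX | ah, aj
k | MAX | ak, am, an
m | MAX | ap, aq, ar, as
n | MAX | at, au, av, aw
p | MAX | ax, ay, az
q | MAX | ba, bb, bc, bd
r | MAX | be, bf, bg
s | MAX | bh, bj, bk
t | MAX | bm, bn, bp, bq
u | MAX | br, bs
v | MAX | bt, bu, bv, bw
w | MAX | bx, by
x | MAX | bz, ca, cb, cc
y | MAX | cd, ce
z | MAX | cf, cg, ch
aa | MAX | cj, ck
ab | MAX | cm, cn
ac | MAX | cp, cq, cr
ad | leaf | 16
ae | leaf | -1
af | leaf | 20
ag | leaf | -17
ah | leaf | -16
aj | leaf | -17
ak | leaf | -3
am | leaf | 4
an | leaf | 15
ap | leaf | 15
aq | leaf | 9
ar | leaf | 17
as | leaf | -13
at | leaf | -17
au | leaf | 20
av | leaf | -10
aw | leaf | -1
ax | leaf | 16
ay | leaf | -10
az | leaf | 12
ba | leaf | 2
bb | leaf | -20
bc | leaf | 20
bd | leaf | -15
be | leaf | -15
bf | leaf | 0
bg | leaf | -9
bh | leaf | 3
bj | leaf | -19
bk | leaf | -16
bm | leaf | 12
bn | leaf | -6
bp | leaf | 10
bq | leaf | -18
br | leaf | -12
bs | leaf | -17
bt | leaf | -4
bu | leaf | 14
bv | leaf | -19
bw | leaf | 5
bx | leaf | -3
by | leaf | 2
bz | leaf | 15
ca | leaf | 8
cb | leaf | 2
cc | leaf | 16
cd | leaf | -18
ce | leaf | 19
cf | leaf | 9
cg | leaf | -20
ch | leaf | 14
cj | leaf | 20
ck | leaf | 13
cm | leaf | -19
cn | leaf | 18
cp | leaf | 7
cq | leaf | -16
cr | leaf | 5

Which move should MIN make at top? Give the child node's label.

Beta

h (MAX): max(16, -1, 20, -17) = 20
j (MAX): max(-16, -17) = -16
k (MAX): max(-3, 4, 15) = 15
a (MIN): min(20, -16, 15) = -16
m (MAX): max(15, 9, 17, -13) = 17
n (MAX): max(-17, 20, -10, -1) = 20
b (MIN): min(17, 20) = 17
Alpha (MAX): max(-16, 17) = 17
p (MAX): max(16, -10, 12) = 16
q (MAX): max(2, -20, 20, -15) = 20
r (MAX): max(-15, 0, -9) = 0
c (MIN): min(16, 20, 0) = 0
s (MAX): max(3, -19, -16) = 3
t (MAX): max(12, -6, 10, -18) = 12
d (MIN): min(3, 12) = 3
Beta (MAX): max(0, 3) = 3
u (MAX): max(-12, -17) = -12
v (MAX): max(-4, 14, -19, 5) = 14
w (MAX): max(-3, 2) = 2
e (MIN): min(-12, 14, 2) = -12
x (MAX): max(15, 8, 2, 16) = 16
y (MAX): max(-18, 19) = 19
z (MAX): max(9, -20, 14) = 14
aa (MAX): max(20, 13) = 20
f (MIN): min(16, 19, 14, 20) = 14
ab (MAX): max(-19, 18) = 18
ac (MAX): max(7, -16, 5) = 7
g (MIN): min(18, 7) = 7
Gamma (MAX): max(-12, 14, 7) = 14
top (MIN): min(17, 3, 14) = 3
MIN at top wants the lowest of {Alpha=17, Beta=3, Gamma=14}, so chooses Beta.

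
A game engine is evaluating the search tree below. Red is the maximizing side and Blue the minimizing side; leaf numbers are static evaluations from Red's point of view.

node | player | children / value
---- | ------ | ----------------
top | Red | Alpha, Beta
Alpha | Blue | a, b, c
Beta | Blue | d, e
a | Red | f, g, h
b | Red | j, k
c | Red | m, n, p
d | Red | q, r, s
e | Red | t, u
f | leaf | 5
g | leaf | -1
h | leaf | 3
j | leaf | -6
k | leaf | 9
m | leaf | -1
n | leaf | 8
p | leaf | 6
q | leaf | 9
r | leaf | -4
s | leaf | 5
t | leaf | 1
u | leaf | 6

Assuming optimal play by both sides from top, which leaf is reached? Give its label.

u

a (Red): max(5, -1, 3) = 5
b (Red): max(-6, 9) = 9
c (Red): max(-1, 8, 6) = 8
Alpha (Blue): min(5, 9, 8) = 5
d (Red): max(9, -4, 5) = 9
e (Red): max(1, 6) = 6
Beta (Blue): min(9, 6) = 6
top (Red): max(5, 6) = 6
At top, Red picks Beta (highest: 6).
At Beta, Blue picks e (lowest: 6).
At e, Red picks u (highest: 6).
Terminal value 6.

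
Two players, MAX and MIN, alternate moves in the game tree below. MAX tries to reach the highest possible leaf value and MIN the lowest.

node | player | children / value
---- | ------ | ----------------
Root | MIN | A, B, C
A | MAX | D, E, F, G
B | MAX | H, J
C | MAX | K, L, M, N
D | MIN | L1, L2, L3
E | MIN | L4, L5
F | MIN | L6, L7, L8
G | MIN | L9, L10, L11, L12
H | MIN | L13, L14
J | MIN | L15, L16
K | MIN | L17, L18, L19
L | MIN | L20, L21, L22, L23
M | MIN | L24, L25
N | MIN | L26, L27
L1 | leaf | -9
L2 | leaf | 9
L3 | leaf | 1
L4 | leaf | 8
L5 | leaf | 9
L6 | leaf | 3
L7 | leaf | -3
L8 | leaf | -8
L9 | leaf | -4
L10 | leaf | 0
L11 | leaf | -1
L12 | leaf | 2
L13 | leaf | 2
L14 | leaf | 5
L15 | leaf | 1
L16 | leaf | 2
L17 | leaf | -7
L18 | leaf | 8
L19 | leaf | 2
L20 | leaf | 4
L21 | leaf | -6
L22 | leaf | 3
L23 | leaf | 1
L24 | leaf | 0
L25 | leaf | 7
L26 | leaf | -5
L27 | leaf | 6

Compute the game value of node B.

H (MIN): min(2, 5) = 2
J (MIN): min(1, 2) = 1
B (MAX): max(2, 1) = 2

2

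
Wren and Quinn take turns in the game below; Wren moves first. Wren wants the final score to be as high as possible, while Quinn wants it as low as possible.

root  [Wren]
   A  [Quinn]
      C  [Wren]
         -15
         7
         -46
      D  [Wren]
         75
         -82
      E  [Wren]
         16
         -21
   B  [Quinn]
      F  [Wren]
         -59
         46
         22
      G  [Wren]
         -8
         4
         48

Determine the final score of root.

C (Wren): max(-15, 7, -46) = 7
D (Wren): max(75, -82) = 75
E (Wren): max(16, -21) = 16
A (Quinn): min(7, 75, 16) = 7
F (Wren): max(-59, 46, 22) = 46
G (Wren): max(-8, 4, 48) = 48
B (Quinn): min(46, 48) = 46
root (Wren): max(7, 46) = 46

46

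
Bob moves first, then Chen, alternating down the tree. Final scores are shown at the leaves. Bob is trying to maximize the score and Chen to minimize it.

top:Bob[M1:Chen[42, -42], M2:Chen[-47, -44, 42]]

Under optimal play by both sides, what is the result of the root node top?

-42

M1 (Chen): min(42, -42) = -42
M2 (Chen): min(-47, -44, 42) = -47
top (Bob): max(-42, -47) = -42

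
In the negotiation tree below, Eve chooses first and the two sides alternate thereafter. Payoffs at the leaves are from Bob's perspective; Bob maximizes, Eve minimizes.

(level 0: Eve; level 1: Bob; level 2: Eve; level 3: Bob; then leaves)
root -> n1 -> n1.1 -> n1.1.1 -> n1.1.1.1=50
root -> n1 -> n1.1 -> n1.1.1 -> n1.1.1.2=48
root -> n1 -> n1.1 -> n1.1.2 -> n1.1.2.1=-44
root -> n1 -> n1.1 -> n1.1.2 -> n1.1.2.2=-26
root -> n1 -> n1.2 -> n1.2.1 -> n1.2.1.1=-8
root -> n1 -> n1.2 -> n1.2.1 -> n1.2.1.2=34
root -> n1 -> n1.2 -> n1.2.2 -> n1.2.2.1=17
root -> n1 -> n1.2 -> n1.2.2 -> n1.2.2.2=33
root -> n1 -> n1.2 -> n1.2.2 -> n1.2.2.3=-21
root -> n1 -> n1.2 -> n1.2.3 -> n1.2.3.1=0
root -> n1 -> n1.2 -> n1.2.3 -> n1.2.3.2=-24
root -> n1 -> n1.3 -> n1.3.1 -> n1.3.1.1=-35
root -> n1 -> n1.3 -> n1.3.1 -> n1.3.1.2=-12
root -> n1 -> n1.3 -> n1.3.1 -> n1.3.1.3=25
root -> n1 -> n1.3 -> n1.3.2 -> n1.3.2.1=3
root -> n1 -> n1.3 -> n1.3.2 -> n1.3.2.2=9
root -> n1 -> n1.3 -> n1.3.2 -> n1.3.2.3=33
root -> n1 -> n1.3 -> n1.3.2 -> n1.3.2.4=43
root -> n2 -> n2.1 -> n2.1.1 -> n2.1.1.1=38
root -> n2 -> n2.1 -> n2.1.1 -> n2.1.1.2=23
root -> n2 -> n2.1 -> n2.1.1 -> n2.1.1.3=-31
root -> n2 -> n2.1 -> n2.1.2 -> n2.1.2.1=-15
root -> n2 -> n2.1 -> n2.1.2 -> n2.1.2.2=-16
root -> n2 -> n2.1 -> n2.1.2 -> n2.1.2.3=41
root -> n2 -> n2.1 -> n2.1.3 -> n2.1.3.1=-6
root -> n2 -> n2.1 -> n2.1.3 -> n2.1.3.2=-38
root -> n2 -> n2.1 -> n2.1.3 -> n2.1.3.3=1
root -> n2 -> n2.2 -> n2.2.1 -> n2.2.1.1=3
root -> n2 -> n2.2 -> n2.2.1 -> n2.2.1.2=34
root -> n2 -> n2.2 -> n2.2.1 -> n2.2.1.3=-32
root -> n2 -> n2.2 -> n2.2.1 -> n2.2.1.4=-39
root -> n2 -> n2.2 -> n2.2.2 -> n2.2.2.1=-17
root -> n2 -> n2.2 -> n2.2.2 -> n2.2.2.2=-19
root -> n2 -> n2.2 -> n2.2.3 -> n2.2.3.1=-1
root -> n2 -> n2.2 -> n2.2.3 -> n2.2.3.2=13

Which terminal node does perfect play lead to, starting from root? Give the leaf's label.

n1.1.1 (Bob): max(50, 48) = 50
n1.1.2 (Bob): max(-44, -26) = -26
n1.1 (Eve): min(50, -26) = -26
n1.2.1 (Bob): max(-8, 34) = 34
n1.2.2 (Bob): max(17, 33, -21) = 33
n1.2.3 (Bob): max(0, -24) = 0
n1.2 (Eve): min(34, 33, 0) = 0
n1.3.1 (Bob): max(-35, -12, 25) = 25
n1.3.2 (Bob): max(3, 9, 33, 43) = 43
n1.3 (Eve): min(25, 43) = 25
n1 (Bob): max(-26, 0, 25) = 25
n2.1.1 (Bob): max(38, 23, -31) = 38
n2.1.2 (Bob): max(-15, -16, 41) = 41
n2.1.3 (Bob): max(-6, -38, 1) = 1
n2.1 (Eve): min(38, 41, 1) = 1
n2.2.1 (Bob): max(3, 34, -32, -39) = 34
n2.2.2 (Bob): max(-17, -19) = -17
n2.2.3 (Bob): max(-1, 13) = 13
n2.2 (Eve): min(34, -17, 13) = -17
n2 (Bob): max(1, -17) = 1
root (Eve): min(25, 1) = 1
At root, Eve picks n2 (lowest: 1).
At n2, Bob picks n2.1 (highest: 1).
At n2.1, Eve picks n2.1.3 (lowest: 1).
At n2.1.3, Bob picks n2.1.3.3 (highest: 1).
Terminal value 1.

n2.1.3.3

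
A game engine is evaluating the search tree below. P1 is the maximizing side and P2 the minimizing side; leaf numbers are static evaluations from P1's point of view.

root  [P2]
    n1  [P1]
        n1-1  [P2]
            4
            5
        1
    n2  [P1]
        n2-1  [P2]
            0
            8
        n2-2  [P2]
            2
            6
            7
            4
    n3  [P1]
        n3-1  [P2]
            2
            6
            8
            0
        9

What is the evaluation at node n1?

n1-1 (P2): min(4, 5) = 4
n1 (P1): max(4, 1) = 4

4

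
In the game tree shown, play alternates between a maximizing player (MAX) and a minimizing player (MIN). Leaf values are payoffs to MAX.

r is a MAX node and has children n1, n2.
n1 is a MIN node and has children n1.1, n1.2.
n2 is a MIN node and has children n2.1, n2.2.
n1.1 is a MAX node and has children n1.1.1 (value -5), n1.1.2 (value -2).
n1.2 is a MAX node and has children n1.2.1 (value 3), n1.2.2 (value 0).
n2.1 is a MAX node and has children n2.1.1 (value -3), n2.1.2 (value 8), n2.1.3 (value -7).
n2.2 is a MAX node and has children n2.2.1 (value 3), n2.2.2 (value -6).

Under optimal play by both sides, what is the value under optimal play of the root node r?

n1.1 (MAX): max(-5, -2) = -2
n1.2 (MAX): max(3, 0) = 3
n1 (MIN): min(-2, 3) = -2
n2.1 (MAX): max(-3, 8, -7) = 8
n2.2 (MAX): max(3, -6) = 3
n2 (MIN): min(8, 3) = 3
r (MAX): max(-2, 3) = 3

3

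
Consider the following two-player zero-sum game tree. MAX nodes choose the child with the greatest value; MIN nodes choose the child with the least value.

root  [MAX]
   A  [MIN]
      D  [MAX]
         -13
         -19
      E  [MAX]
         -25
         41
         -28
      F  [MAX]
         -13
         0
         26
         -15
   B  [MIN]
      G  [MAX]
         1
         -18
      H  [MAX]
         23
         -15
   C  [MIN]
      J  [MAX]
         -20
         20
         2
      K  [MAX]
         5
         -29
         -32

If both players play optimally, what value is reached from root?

D (MAX): max(-13, -19) = -13
E (MAX): max(-25, 41, -28) = 41
F (MAX): max(-13, 0, 26, -15) = 26
A (MIN): min(-13, 41, 26) = -13
G (MAX): max(1, -18) = 1
H (MAX): max(23, -15) = 23
B (MIN): min(1, 23) = 1
J (MAX): max(-20, 20, 2) = 20
K (MAX): max(5, -29, -32) = 5
C (MIN): min(20, 5) = 5
root (MAX): max(-13, 1, 5) = 5

5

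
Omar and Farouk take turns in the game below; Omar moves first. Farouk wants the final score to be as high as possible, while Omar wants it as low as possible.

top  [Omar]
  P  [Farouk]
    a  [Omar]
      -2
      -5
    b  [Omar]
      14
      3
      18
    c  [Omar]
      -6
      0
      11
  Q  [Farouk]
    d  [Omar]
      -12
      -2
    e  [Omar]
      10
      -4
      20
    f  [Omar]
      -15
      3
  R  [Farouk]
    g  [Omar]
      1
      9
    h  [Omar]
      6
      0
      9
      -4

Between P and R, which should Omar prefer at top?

a (Omar): min(-2, -5) = -5
b (Omar): min(14, 3, 18) = 3
c (Omar): min(-6, 0, 11) = -6
P (Farouk): max(-5, 3, -6) = 3
g (Omar): min(1, 9) = 1
h (Omar): min(6, 0, 9, -4) = -4
R (Farouk): max(1, -4) = 1
Omar prefers the lower value; P=3, R=1. R is better since 1 < 3.

R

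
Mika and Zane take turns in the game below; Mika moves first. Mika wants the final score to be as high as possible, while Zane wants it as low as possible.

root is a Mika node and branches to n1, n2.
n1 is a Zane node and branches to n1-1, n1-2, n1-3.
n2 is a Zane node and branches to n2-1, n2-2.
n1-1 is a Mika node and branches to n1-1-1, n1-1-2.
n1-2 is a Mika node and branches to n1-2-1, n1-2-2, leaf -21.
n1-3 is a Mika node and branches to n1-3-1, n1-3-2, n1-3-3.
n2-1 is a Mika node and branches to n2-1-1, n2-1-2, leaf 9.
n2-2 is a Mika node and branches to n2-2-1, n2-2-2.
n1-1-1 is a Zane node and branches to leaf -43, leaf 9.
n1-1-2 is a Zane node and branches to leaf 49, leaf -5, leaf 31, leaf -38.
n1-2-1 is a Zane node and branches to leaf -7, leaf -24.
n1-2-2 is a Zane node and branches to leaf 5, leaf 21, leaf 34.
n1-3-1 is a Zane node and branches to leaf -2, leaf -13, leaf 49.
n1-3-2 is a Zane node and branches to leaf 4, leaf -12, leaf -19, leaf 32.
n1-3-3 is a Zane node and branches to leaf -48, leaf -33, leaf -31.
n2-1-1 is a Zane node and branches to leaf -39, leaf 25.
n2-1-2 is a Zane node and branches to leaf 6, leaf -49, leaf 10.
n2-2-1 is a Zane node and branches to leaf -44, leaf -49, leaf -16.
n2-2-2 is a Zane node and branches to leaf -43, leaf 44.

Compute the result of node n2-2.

-43

n2-2-1 (Zane): min(-44, -49, -16) = -49
n2-2-2 (Zane): min(-43, 44) = -43
n2-2 (Mika): max(-49, -43) = -43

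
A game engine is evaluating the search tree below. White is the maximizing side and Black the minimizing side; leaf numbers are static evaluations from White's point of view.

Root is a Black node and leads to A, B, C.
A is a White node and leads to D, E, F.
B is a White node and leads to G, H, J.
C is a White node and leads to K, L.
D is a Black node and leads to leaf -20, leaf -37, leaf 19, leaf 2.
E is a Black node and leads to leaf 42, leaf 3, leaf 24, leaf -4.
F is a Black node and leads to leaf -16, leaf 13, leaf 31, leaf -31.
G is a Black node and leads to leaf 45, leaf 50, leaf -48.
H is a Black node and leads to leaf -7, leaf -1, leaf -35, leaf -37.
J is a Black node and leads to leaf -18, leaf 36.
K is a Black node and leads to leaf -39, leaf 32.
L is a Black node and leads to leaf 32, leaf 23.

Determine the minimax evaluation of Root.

D (Black): min(-20, -37, 19, 2) = -37
E (Black): min(42, 3, 24, -4) = -4
F (Black): min(-16, 13, 31, -31) = -31
A (White): max(-37, -4, -31) = -4
G (Black): min(45, 50, -48) = -48
H (Black): min(-7, -1, -35, -37) = -37
J (Black): min(-18, 36) = -18
B (White): max(-48, -37, -18) = -18
K (Black): min(-39, 32) = -39
L (Black): min(32, 23) = 23
C (White): max(-39, 23) = 23
Root (Black): min(-4, -18, 23) = -18

-18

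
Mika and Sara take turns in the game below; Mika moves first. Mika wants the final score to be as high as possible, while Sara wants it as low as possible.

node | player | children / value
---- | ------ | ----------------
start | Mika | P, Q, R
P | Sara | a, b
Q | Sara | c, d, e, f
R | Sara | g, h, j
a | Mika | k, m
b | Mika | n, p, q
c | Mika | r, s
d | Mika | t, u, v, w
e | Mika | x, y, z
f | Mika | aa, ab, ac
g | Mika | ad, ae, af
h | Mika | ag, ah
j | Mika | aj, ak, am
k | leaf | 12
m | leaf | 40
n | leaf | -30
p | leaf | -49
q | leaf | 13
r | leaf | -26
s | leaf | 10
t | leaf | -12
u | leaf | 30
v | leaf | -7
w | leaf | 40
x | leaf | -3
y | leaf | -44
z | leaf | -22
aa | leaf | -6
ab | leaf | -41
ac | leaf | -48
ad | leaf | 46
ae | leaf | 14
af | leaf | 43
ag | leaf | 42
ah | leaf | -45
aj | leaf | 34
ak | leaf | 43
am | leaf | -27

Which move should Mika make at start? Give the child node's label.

a (Mika): max(12, 40) = 40
b (Mika): max(-30, -49, 13) = 13
P (Sara): min(40, 13) = 13
c (Mika): max(-26, 10) = 10
d (Mika): max(-12, 30, -7, 40) = 40
e (Mika): max(-3, -44, -22) = -3
f (Mika): max(-6, -41, -48) = -6
Q (Sara): min(10, 40, -3, -6) = -6
g (Mika): max(46, 14, 43) = 46
h (Mika): max(42, -45) = 42
j (Mika): max(34, 43, -27) = 43
R (Sara): min(46, 42, 43) = 42
start (Mika): max(13, -6, 42) = 42
Mika at start wants the highest of {P=13, Q=-6, R=42}, so chooses R.

R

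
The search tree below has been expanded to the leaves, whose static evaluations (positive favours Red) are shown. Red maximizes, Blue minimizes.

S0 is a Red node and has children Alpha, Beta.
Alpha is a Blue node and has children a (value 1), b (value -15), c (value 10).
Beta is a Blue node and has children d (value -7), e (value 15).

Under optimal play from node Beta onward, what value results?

Beta (Blue): min(-7, 15) = -7

-7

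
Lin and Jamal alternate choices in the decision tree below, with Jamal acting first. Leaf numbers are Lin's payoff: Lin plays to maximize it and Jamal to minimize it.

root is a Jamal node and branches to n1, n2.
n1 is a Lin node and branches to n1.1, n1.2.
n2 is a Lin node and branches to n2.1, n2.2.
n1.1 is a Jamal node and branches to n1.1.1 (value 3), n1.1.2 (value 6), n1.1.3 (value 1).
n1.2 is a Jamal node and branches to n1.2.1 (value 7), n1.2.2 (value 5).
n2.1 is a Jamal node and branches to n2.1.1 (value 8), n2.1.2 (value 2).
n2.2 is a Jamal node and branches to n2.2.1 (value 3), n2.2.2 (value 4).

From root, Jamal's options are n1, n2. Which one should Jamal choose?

n1.1 (Jamal): min(3, 6, 1) = 1
n1.2 (Jamal): min(7, 5) = 5
n1 (Lin): max(1, 5) = 5
n2.1 (Jamal): min(8, 2) = 2
n2.2 (Jamal): min(3, 4) = 3
n2 (Lin): max(2, 3) = 3
root (Jamal): min(5, 3) = 3
Jamal at root wants the lowest of {n1=5, n2=3}, so chooses n2.

n2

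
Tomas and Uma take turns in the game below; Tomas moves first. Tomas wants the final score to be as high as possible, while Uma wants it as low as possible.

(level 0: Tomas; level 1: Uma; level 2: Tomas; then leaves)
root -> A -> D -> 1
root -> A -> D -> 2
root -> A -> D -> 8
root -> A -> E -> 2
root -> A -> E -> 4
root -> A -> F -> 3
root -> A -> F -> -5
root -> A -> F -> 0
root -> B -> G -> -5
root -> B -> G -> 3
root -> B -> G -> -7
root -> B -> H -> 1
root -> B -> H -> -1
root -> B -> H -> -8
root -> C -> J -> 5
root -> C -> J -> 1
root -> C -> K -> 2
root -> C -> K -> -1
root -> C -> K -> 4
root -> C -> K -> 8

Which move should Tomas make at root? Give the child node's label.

C

D (Tomas): max(1, 2, 8) = 8
E (Tomas): max(2, 4) = 4
F (Tomas): max(3, -5, 0) = 3
A (Uma): min(8, 4, 3) = 3
G (Tomas): max(-5, 3, -7) = 3
H (Tomas): max(1, -1, -8) = 1
B (Uma): min(3, 1) = 1
J (Tomas): max(5, 1) = 5
K (Tomas): max(2, -1, 4, 8) = 8
C (Uma): min(5, 8) = 5
root (Tomas): max(3, 1, 5) = 5
Tomas at root wants the highest of {A=3, B=1, C=5}, so chooses C.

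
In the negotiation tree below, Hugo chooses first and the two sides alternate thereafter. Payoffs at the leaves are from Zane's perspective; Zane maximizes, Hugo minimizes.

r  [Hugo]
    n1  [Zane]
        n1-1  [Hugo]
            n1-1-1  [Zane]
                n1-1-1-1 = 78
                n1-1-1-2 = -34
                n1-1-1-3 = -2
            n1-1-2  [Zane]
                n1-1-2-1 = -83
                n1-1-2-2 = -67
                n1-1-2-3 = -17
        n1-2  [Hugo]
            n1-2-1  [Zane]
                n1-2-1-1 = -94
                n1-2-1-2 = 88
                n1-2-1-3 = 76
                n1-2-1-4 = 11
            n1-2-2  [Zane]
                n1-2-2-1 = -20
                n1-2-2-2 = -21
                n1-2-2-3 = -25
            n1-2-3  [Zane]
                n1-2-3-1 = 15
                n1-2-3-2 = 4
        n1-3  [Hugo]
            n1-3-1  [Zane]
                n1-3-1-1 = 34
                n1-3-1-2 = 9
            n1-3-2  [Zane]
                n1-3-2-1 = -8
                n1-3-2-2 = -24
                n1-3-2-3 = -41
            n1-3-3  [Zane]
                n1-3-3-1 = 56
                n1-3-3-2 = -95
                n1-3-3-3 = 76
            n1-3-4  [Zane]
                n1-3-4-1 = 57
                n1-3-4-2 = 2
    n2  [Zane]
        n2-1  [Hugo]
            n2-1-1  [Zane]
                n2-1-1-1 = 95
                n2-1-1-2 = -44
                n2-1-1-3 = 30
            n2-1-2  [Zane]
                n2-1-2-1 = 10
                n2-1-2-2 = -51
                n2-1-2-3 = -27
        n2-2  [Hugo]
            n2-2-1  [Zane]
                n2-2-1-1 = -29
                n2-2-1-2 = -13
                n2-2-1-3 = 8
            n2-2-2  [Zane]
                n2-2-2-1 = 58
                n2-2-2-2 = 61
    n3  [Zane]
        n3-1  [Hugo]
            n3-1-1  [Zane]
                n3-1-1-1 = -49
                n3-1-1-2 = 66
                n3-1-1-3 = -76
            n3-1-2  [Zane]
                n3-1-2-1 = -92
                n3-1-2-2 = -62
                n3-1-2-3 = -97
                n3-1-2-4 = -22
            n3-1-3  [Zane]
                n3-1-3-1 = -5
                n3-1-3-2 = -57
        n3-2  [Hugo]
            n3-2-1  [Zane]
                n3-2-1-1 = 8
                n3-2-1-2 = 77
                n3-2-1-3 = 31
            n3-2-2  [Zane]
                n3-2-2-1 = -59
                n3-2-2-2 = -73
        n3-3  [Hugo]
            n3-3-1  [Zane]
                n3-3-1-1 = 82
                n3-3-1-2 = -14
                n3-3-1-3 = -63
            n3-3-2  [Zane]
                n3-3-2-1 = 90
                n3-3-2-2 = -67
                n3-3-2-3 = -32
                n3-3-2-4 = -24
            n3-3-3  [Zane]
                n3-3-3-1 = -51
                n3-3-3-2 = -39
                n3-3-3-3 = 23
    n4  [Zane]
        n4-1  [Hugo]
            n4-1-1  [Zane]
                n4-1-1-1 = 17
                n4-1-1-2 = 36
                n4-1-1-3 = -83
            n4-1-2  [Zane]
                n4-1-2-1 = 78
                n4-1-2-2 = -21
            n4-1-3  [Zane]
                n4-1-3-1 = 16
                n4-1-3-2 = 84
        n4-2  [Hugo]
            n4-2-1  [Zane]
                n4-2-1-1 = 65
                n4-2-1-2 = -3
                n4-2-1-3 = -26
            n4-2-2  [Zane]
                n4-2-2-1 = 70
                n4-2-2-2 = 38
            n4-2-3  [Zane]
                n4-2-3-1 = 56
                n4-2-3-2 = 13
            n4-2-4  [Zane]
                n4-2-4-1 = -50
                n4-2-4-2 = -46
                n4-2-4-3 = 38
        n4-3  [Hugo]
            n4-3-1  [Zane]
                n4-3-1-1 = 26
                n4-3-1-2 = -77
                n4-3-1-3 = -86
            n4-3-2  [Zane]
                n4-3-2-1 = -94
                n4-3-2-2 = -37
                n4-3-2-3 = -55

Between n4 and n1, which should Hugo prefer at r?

n4-1-1 (Zane): max(17, 36, -83) = 36
n4-1-2 (Zane): max(78, -21) = 78
n4-1-3 (Zane): max(16, 84) = 84
n4-1 (Hugo): min(36, 78, 84) = 36
n4-2-1 (Zane): max(65, -3, -26) = 65
n4-2-2 (Zane): max(70, 38) = 70
n4-2-3 (Zane): max(56, 13) = 56
n4-2-4 (Zane): max(-50, -46, 38) = 38
n4-2 (Hugo): min(65, 70, 56, 38) = 38
n4-3-1 (Zane): max(26, -77, -86) = 26
n4-3-2 (Zane): max(-94, -37, -55) = -37
n4-3 (Hugo): min(26, -37) = -37
n4 (Zane): max(36, 38, -37) = 38
n1-1-1 (Zane): max(78, -34, -2) = 78
n1-1-2 (Zane): max(-83, -67, -17) = -17
n1-1 (Hugo): min(78, -17) = -17
n1-2-1 (Zane): max(-94, 88, 76, 11) = 88
n1-2-2 (Zane): max(-20, -21, -25) = -20
n1-2-3 (Zane): max(15, 4) = 15
n1-2 (Hugo): min(88, -20, 15) = -20
n1-3-1 (Zane): max(34, 9) = 34
n1-3-2 (Zane): max(-8, -24, -41) = -8
n1-3-3 (Zane): max(56, -95, 76) = 76
n1-3-4 (Zane): max(57, 2) = 57
n1-3 (Hugo): min(34, -8, 76, 57) = -8
n1 (Zane): max(-17, -20, -8) = -8
Hugo prefers the lower value; n4=38, n1=-8. n1 is better since -8 < 38.

n1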